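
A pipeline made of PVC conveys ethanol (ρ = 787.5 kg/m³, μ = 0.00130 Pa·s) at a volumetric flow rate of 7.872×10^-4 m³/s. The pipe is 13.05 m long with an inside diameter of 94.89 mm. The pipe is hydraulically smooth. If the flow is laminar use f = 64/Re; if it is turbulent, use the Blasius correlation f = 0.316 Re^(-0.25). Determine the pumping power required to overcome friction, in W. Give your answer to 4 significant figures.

P ≈ 0.01866 W

Cross-sectional area A = πD²/4 = π(0.09489)²/4 = 0.007072 m²; mean velocity V = Q/A = 0.0007872/0.007072 = 0.1113 m/s.
Reynolds number Re = ρVD/μ = 787.5 · 0.1113 · 0.09489 / 0.0013 = 6399.
Re > 4000 → turbulent. Smooth-pipe (Blasius): f = 0.316 Re^(-0.25) = 0.316/(6399)^0.25 = 0.03533.
Darcy-Weisbach: ΔP = f(L/D)(ρV²/2) = 0.03533·(13.05/0.09489)·(787.5·0.1113²/2) = 0.03533·137.5·4.879 = 23.71 Pa.
Pumping power P = QΔP = 0.0007872·23.71 = 0.018663 W = 0.01866 W.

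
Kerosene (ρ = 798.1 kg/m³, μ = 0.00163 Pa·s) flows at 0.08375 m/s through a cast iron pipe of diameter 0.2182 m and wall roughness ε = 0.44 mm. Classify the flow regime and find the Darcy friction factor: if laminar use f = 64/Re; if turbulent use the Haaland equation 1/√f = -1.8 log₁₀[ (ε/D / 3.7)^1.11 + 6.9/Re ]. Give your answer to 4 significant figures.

f ≈ 0.03439

Re = ρVD/μ = 798.1·0.08375·0.2182/0.00163 = 8948.
Re > 4000 → turbulent. ε/D = 0.00044/0.2182 = 0.00202; Haaland: 1/√f = -1.8 log₁₀[0.000238 + 0.000771] = 5.393, so f = 0.03439.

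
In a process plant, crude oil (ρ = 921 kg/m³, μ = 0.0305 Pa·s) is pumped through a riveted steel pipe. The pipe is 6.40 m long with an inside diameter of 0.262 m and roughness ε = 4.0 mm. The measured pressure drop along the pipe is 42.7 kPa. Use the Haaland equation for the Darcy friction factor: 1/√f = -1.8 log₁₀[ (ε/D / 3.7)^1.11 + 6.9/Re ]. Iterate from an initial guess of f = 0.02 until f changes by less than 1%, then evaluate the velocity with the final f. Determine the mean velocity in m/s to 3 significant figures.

V ≈ 9.22 m/s

Rearranging Darcy-Weisbach: V = √(2·ΔP·D/(f·L·ρ)). With ε/D = 0.004/0.262 = 0.0153, iterate starting from f = 0.02:
  f = 0.02 → V = √(2·4.27e+04·0.262/(0.02·6.4·921)) = 13.78 m/s; Re = ρVD/μ = 1.09e+05; f → 0.04446
  f = 0.04446 → V = 9.24 m/s; Re = 7.31e+04; f → 0.04466
Converged (Δf/f < 1%). With the final f = 0.04466: V = √(2·4.27e+04·0.262/(0.04466·6.4·921)) = 9.22 m/s.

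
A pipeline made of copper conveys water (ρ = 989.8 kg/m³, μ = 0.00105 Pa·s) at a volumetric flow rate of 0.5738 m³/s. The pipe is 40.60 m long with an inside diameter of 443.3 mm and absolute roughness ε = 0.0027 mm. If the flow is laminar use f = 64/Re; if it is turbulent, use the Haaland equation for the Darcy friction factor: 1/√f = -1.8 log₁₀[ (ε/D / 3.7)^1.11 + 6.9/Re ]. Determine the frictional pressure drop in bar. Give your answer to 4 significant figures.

Cross-sectional area A = πD²/4 = π(0.4433)²/4 = 0.1543 m²; mean velocity V = Q/A = 0.5738/0.1543 = 3.718 m/s.
Reynolds number Re = ρVD/μ = 989.8 · 3.718 · 0.4433 / 0.00105 = 1.554e+06.
Re > 4000 → turbulent. Relative roughness ε/D = 2.7e-06/0.4433 = 6.09e-06. Haaland: 1/√f = -1.8 log₁₀[(6.09e-06/3.7)^1.11 + 6.9/1.554e+06] = -1.8 log₁₀[3.8e-07 + 4.44e-06] = 9.57, so f = 0.01092.
Darcy-Weisbach: ΔP = f(L/D)(ρV²/2) = 0.01092·(40.6/0.4433)·(989.8·3.718²/2) = 0.01092·91.59·6840 = 6840 Pa.
ΔP = 6840 Pa = 0.06840 bar.

ΔP ≈ 0.06840 bar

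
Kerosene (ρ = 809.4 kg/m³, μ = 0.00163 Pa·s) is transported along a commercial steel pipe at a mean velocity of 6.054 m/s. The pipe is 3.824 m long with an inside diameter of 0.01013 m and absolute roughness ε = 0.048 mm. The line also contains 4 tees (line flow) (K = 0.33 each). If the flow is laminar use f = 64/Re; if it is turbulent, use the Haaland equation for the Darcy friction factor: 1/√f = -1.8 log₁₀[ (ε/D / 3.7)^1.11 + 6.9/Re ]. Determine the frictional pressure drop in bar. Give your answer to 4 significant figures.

Reynolds number Re = ρVD/μ = 809.4 · 6.054 · 0.01013 / 0.00163 = 3.045e+04.
Re > 4000 → turbulent. Relative roughness ε/D = 4.8e-05/0.01013 = 0.00474. Haaland: 1/√f = -1.8 log₁₀[(0.00474/3.7)^1.11 + 6.9/3.045e+04] = -1.8 log₁₀[0.000616 + 0.000227] = 5.534, so f = 0.03265.
Total minor-loss coefficient ΣK = 4·0.33 = 1.32.
ΔP = [f·L/D + ΣK]·(ρV²/2) = [0.03265·3.824/0.01013 + 1.32]·(809.4·6.054²/2) = [12.32 + 1.32]·1.483e+04 = 2.024e+05 Pa.
ΔP = 2.024e+05 Pa = 2.024 bar.

ΔP ≈ 2.024 bar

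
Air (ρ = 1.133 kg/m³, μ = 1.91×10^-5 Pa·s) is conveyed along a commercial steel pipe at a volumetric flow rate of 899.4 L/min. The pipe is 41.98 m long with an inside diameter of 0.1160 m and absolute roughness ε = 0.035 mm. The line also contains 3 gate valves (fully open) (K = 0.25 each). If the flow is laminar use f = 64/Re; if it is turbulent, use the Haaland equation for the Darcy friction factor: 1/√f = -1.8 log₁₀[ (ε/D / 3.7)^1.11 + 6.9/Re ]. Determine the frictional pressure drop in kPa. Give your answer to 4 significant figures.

ΔP ≈ 0.01382 kPa

Q = 899.4 L/min = 899.4/60000 = 0.01499 m³/s.
Cross-sectional area A = πD²/4 = π(0.116)²/4 = 0.01057 m²; mean velocity V = Q/A = 0.01499/0.01057 = 1.418 m/s.
Reynolds number Re = ρVD/μ = 1.133 · 1.418 · 0.116 / 1.91e-05 = 9760.
Re > 4000 → turbulent. Relative roughness ε/D = 3.5e-05/0.116 = 0.000302. Haaland: 1/√f = -1.8 log₁₀[(0.000302/3.7)^1.11 + 6.9/9760] = -1.8 log₁₀[2.9e-05 + 0.000707] = 5.64, so f = 0.03144.
Total minor-loss coefficient ΣK = 3·0.25 = 0.75.
ΔP = [f·L/D + ΣK]·(ρV²/2) = [0.03144·41.98/0.116 + 0.75]·(1.133·1.418²/2) = [11.38 + 0.75]·1.14 = 13.82 Pa.
ΔP = 13.82 Pa = 0.01382 kPa.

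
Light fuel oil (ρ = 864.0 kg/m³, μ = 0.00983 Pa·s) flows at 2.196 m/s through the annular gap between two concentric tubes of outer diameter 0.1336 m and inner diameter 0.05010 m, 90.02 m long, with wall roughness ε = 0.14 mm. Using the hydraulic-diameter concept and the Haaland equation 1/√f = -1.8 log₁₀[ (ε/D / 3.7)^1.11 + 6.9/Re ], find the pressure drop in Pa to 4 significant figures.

ΔP ≈ 67440 Pa

Hydraulic diameter D_h = 4A/P = D_o - D_i = 0.1336 - 0.0501 = 0.0835 m.
Re = ρVD_h/μ = 864·2.196·0.0835/0.00983 = 1.612e+04.
ε/D_h = 0.00014/0.0835 = 0.00168; Haaland gives 1/√f = -1.8 log₁₀[0.000194+0.000428] = 5.771, so f = 0.03003.
ΔP = f(L/D_h)(ρV²/2) = 0.03003·90.02/0.0835·2083 = 6.744e+04 Pa.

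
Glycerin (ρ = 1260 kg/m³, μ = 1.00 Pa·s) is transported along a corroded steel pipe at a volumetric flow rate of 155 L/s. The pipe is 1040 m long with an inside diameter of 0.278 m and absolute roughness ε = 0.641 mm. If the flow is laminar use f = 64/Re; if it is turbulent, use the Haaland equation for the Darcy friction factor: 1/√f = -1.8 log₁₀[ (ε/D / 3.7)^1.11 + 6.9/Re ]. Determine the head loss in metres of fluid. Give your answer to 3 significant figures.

Q = 155 L/s = 155/1000 = 0.155 m³/s.
Cross-sectional area A = πD²/4 = π(0.278)²/4 = 0.0607 m²; mean velocity V = Q/A = 0.155/0.0607 = 2.554 m/s.
Reynolds number Re = ρVD/μ = 1260 · 2.554 · 0.278 / 1 = 894.5.
Re < 2300 → laminar flow, so f = 64/Re = 64/894.5 = 0.07155 (the turbulent correlation is not needed).
Darcy-Weisbach: ΔP = f(L/D)(ρV²/2) = 0.07155·(1040/0.278)·(1260·2.554²/2) = 0.07155·3741·4108 = 1.1e+06 Pa.
Head loss h_f = ΔP/(ρg) = 1.1e+06/(1260·9.81) = 89.0 m.

h_f ≈ 89.0 m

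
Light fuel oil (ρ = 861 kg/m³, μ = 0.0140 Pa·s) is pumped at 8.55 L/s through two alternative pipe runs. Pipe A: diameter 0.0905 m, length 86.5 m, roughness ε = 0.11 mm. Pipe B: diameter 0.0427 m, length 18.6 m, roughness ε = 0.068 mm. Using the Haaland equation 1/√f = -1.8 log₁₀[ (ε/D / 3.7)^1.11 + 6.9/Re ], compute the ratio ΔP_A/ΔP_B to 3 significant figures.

ΔP_A/ΔP_B ≈ 0.127

Pipe A: V = Q/A = 0.00855/0.006433 = 1.329 m/s; Re = 7398; ε/D = 0.00122; Haaland → f = 0.03496; ΔP_A = f(L/D)(ρV²/2) = 2.542e+04 Pa.
Pipe B: V = Q/A = 0.00855/0.001432 = 5.971 m/s; Re = 1.568e+04; ε/D = 0.00159; Haaland → f = 0.03004; ΔP_B = f(L/D)(ρV²/2) = 2.008e+05 Pa.
ΔP_A/ΔP_B = 2.542e+04/2.008e+05 = 0.127.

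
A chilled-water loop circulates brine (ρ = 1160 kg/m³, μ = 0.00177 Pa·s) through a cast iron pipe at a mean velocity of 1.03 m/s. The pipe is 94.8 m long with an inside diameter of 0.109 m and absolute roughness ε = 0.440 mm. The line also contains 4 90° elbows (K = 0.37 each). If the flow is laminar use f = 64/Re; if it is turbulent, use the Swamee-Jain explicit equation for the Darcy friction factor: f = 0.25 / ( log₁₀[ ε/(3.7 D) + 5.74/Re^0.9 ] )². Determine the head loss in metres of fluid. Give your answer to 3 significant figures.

h_f ≈ 1.50 m

Reynolds number Re = ρVD/μ = 1160 · 1.03 · 0.109 / 0.00177 = 7.358e+04.
Re > 4000 → turbulent. Relative roughness ε/D = 0.00044/0.109 = 0.00404. Swamee-Jain: f = 0.25/(log₁₀[0.00404/3.7 + 5.74/7.358e+04^0.9])² = 0.25/(log₁₀[0.00109 + 0.000239])² = 0.25/(-2.876)² = 0.03022.
Total minor-loss coefficient ΣK = 4·0.37 = 1.48.
ΔP = [f·L/D + ΣK]·(ρV²/2) = [0.03022·94.8/0.109 + 1.48]·(1160·1.03²/2) = [26.29 + 1.48]·615.3 = 1.708e+04 Pa.
Head loss h_f = ΔP/(ρg) = 1.708e+04/(1160·9.81) = 1.50 m.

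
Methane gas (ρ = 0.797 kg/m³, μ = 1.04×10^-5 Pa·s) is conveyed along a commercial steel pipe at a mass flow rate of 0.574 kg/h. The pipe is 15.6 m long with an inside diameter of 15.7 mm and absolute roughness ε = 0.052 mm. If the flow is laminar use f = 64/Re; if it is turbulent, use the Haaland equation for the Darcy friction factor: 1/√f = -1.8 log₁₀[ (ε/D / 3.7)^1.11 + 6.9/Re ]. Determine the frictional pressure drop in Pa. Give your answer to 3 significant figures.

ΔP ≈ 21.8 Pa

ṁ = 0.574 kg/h = 0.574/3600 = 0.0001594 kg/s.
A = πD²/4 = π(0.0157)²/4 = 0.0001936 m²; mean velocity V = ṁ/(ρA) = 0.0001594/(0.797 · 0.0001936) = 1.033 m/s.
Reynolds number Re = ρVD/μ = 0.797 · 1.033 · 0.0157 / 1.04e-05 = 1243.
Re < 2300 → laminar flow, so f = 64/Re = 64/1243 = 0.05147 (the turbulent correlation is not needed).
Darcy-Weisbach: ΔP = f(L/D)(ρV²/2) = 0.05147·(15.6/0.0157)·(0.797·1.033²/2) = 0.05147·993.6·0.4256 = 21.77 Pa.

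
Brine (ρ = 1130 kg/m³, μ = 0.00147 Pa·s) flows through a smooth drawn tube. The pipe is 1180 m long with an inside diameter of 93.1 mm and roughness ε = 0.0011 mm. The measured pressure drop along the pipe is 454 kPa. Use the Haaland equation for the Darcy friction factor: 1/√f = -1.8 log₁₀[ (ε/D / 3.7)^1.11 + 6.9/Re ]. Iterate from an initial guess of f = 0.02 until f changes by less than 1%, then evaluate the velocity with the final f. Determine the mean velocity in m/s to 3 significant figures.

V ≈ 1.95 m/s

Rearranging Darcy-Weisbach: V = √(2·ΔP·D/(f·L·ρ)). With ε/D = 1.1e-06/0.0931 = 1.18e-05, iterate starting from f = 0.02:
  f = 0.02 → V = √(2·4.54e+05·0.0931/(0.02·1180·1130)) = 1.78 m/s; Re = ρVD/μ = 1.274e+05; f → 0.01701
  f = 0.01701 → V = 1.931 m/s; Re = 1.382e+05; f → 0.01673
  f = 0.01673 → V = 1.946 m/s; Re = 1.393e+05; f → 0.01671
Converged (Δf/f < 1%). With the final f = 0.01671: V = √(2·4.54e+05·0.0931/(0.01671·1180·1130)) = 1.948 m/s.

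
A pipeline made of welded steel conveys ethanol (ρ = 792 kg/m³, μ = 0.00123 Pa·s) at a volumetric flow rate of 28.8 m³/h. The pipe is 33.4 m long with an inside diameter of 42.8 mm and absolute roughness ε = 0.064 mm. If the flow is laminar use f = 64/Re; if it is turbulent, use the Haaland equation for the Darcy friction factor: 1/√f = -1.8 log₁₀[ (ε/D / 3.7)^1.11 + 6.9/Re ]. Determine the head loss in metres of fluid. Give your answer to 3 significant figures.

h_f ≈ 28.3 m

Q = 28.8 m³/h = 28.8/3600 = 0.008 m³/s.
Cross-sectional area A = πD²/4 = π(0.0428)²/4 = 0.001439 m²; mean velocity V = Q/A = 0.008/0.001439 = 5.56 m/s.
Reynolds number Re = ρVD/μ = 792 · 5.56 · 0.0428 / 0.00123 = 1.532e+05.
Re > 4000 → turbulent. Relative roughness ε/D = 6.4e-05/0.0428 = 0.0015. Haaland: 1/√f = -1.8 log₁₀[(0.0015/3.7)^1.11 + 6.9/1.532e+05] = -1.8 log₁₀[0.000171 + 4.5e-05] = 6.598, so f = 0.02297.
Darcy-Weisbach: ΔP = f(L/D)(ρV²/2) = 0.02297·(33.4/0.0428)·(792·5.56²/2) = 0.02297·780.4·1.224e+04 = 2.195e+05 Pa.
Head loss h_f = ΔP/(ρg) = 2.195e+05/(792·9.81) = 28.3 m.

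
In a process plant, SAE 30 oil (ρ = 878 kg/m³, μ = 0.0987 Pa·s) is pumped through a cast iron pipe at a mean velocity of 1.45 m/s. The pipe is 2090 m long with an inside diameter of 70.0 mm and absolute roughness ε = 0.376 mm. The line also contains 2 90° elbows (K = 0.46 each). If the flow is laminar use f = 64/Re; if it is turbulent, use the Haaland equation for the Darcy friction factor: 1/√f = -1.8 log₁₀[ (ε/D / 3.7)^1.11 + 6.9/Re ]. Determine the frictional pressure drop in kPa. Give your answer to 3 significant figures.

Reynolds number Re = ρVD/μ = 878 · 1.45 · 0.07 / 0.0987 = 902.9.
Re < 2300 → laminar flow, so f = 64/Re = 64/902.9 = 0.07088 (the turbulent correlation is not needed).
Total minor-loss coefficient ΣK = 2·0.46 = 0.92.
ΔP = [f·L/D + ΣK]·(ρV²/2) = [0.07088·2090/0.07 + 0.92]·(878·1.45²/2) = [2116 + 0.92]·923 = 1.954e+06 Pa.
ΔP = 1.954e+06 Pa = 1950 kPa.

ΔP ≈ 1950 kPa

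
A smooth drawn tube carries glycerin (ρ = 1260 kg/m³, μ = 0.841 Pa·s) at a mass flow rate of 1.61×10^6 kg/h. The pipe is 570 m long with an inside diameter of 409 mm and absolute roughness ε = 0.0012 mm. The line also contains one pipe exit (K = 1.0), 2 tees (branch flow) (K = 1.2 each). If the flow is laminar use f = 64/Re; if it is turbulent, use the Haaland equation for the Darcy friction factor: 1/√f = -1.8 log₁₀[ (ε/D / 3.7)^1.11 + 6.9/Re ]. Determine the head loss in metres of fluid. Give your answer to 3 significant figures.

ṁ = 1.61×10^6 kg/h = 1.61×10^6/3600 = 447.2 kg/s.
A = πD²/4 = π(0.409)²/4 = 0.1314 m²; mean velocity V = ṁ/(ρA) = 447.2/(1260 · 0.1314) = 2.702 m/s.
Reynolds number Re = ρVD/μ = 1260 · 2.702 · 0.409 / 0.841 = 1655.
Re < 2300 → laminar flow, so f = 64/Re = 64/1655 = 0.03866 (the turbulent correlation is not needed).
Total minor-loss coefficient ΣK = 1·1 + 2·1.2 = 3.4.
ΔP = [f·L/D + ΣK]·(ρV²/2) = [0.03866·570/0.409 + 3.4]·(1260·2.702²/2) = [53.88 + 3.4]·4598 = 2.634e+05 Pa.
Head loss h_f = ΔP/(ρg) = 2.634e+05/(1260·9.81) = 21.3 m.

h_f ≈ 21.3 m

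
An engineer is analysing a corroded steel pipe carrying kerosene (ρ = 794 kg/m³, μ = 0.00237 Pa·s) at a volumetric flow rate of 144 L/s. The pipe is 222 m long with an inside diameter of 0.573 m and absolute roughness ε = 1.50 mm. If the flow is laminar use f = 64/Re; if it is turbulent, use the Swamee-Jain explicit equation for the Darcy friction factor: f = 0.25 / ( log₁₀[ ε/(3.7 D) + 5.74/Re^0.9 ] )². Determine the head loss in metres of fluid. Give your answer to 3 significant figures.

Q = 144 L/s = 144/1000 = 0.144 m³/s.
Cross-sectional area A = πD²/4 = π(0.573)²/4 = 0.2579 m²; mean velocity V = Q/A = 0.144/0.2579 = 0.5584 m/s.
Reynolds number Re = ρVD/μ = 794 · 0.5584 · 0.573 / 0.00237 = 1.072e+05.
Re > 4000 → turbulent. Relative roughness ε/D = 0.0015/0.573 = 0.00262. Swamee-Jain: f = 0.25/(log₁₀[0.00262/3.7 + 5.74/1.072e+05^0.9])² = 0.25/(log₁₀[0.000708 + 0.000171])² = 0.25/(-3.056)² = 0.02676.
Darcy-Weisbach: ΔP = f(L/D)(ρV²/2) = 0.02676·(222/0.573)·(794·0.5584²/2) = 0.02676·387.4·123.8 = 1284 Pa.
Head loss h_f = ΔP/(ρg) = 1284/(794·9.81) = 0.165 m.

h_f ≈ 0.165 m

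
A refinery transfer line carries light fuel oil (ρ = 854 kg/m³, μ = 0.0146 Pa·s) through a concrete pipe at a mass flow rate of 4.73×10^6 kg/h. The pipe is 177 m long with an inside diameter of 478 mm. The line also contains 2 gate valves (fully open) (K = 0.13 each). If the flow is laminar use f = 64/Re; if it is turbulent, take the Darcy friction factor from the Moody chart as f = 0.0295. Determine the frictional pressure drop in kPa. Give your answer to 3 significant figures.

ṁ = 4.73×10^6 kg/h = 4.73×10^6/3600 = 1314 kg/s.
A = πD²/4 = π(0.478)²/4 = 0.1795 m²; mean velocity V = ṁ/(ρA) = 1314/(854 · 0.1795) = 8.573 m/s.
Reynolds number Re = ρVD/μ = 854 · 8.573 · 0.478 / 0.0146 = 2.397e+05.
Re > 4000 → turbulent; use the Moody-chart value f = 0.0295.
Total minor-loss coefficient ΣK = 2·0.13 = 0.26.
ΔP = [f·L/D + ΣK]·(ρV²/2) = [0.0295·177/0.478 + 0.26]·(854·8.573²/2) = [10.92 + 0.26]·3.139e+04 = 3.51e+05 Pa.
ΔP = 3.51e+05 Pa = 351 kPa.

ΔP ≈ 351 kPa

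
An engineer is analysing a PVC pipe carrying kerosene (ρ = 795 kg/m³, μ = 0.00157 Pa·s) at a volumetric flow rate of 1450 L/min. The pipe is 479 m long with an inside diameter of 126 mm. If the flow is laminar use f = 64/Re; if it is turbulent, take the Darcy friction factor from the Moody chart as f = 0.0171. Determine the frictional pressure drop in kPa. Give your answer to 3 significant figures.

Q = 1450 L/min = 1450/60000 = 0.02417 m³/s.
Cross-sectional area A = πD²/4 = π(0.126)²/4 = 0.01247 m²; mean velocity V = Q/A = 0.02417/0.01247 = 1.938 m/s.
Reynolds number Re = ρVD/μ = 795 · 1.938 · 0.126 / 0.00157 = 1.237e+05.
Re > 4000 → turbulent; use the Moody-chart value f = 0.0171.
Darcy-Weisbach: ΔP = f(L/D)(ρV²/2) = 0.0171·(479/0.126)·(795·1.938²/2) = 0.0171·3802·1493 = 9.707e+04 Pa.
ΔP = 9.707e+04 Pa = 97.1 kPa.

ΔP ≈ 97.1 kPa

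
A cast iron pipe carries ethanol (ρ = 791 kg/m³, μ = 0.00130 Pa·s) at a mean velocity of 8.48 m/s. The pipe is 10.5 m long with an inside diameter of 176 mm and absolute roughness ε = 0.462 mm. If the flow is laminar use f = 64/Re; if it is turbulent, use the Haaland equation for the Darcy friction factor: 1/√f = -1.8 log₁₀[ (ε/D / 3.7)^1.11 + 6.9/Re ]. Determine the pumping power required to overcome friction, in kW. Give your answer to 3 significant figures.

Reynolds number Re = ρVD/μ = 791 · 8.48 · 0.176 / 0.0013 = 9.081e+05.
Re > 4000 → turbulent. Relative roughness ε/D = 0.000462/0.176 = 0.00263. Haaland: 1/√f = -1.8 log₁₀[(0.00263/3.7)^1.11 + 6.9/9.081e+05] = -1.8 log₁₀[0.00032 + 7.6e-06] = 6.273, so f = 0.02541.
Darcy-Weisbach: ΔP = f(L/D)(ρV²/2) = 0.02541·(10.5/0.176)·(791·8.48²/2) = 0.02541·59.66·2.844e+04 = 4.311e+04 Pa.
Q = V·A = 8.48·0.02433 = 0.2063 m³/s.
Pumping power P = QΔP = 0.2063·4.311e+04 = 8894 W = 8.89 kW.

P ≈ 8.89 kW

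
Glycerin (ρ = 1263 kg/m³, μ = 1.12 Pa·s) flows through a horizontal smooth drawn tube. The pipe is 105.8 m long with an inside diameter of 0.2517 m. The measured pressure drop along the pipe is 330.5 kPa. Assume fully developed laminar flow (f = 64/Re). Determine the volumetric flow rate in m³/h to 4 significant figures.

Q ≈ 989.1 m³/h

For laminar flow, f = 64/Re with Re = ρVD/μ, so Darcy-Weisbach reduces to ΔP = 32μLV/D². Solving for V: V = ΔP·D²/(32μL) = 3.305e+05·(0.2517)²/(32·1.12·105.8) = 5.522 m/s.
Check: Re = ρVD/μ = 1263·5.522·0.2517/1.12 = 1567 < 2300, so the laminar assumption holds.
Q = V·A = 5.522·(π/4·0.2517²) = 0.2748 m³/s = 989.1 m³/h.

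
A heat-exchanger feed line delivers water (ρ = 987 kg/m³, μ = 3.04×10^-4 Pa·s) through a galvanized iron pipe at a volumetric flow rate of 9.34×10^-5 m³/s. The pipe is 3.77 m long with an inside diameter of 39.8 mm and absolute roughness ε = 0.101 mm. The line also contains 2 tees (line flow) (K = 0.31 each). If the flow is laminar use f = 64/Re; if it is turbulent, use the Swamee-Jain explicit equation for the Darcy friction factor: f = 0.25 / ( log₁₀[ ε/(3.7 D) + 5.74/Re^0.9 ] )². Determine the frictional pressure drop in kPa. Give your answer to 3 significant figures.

ΔP ≈ 0.0110 kPa

Cross-sectional area A = πD²/4 = π(0.0398)²/4 = 0.001244 m²; mean velocity V = Q/A = 9.34e-05/0.001244 = 0.07507 m/s.
Reynolds number Re = ρVD/μ = 987 · 0.07507 · 0.0398 / 0.000304 = 9701.
Re > 4000 → turbulent. Relative roughness ε/D = 0.000101/0.0398 = 0.00254. Swamee-Jain: f = 0.25/(log₁₀[0.00254/3.7 + 5.74/9701^0.9])² = 0.25/(log₁₀[0.000686 + 0.00148])² = 0.25/(-2.664)² = 0.03523.
Total minor-loss coefficient ΣK = 2·0.31 = 0.62.
ΔP = [f·L/D + ΣK]·(ρV²/2) = [0.03523·3.77/0.0398 + 0.62]·(987·0.07507²/2) = [3.337 + 0.62]·2.781 = 11.01 Pa.
ΔP = 11.01 Pa = 0.0110 kPa.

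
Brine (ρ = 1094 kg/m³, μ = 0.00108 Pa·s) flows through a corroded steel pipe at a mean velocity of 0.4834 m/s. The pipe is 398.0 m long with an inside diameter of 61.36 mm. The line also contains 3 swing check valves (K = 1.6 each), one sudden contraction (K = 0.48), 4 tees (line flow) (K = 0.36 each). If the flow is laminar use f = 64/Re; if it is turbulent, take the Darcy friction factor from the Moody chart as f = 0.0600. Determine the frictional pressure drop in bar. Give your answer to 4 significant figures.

Reynolds number Re = ρVD/μ = 1094 · 0.4834 · 0.06136 / 0.00108 = 3.005e+04.
Re > 4000 → turbulent; use the Moody-chart value f = 0.0600.
Total minor-loss coefficient ΣK = 3·1.6 + 1·0.48 + 4·0.36 = 6.72.
ΔP = [f·L/D + ΣK]·(ρV²/2) = [0.06·398/0.06136 + 6.72]·(1094·0.4834²/2) = [389.2 + 6.72]·127.8 = 5.06e+04 Pa.
ΔP = 5.06e+04 Pa = 0.5060 bar.

ΔP ≈ 0.5060 bar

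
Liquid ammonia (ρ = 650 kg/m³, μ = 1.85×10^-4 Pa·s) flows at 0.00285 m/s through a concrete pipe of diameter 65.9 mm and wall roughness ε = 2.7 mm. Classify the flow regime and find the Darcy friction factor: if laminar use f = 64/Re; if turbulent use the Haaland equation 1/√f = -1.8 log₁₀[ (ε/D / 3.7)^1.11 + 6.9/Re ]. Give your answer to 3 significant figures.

Re = ρVD/μ = 650·0.00285·0.0659/0.000185 = 659.9.
Re < 2300 → laminar, so f = 64/Re = 0.09699 (roughness is irrelevant in laminar flow).

f ≈ 0.0970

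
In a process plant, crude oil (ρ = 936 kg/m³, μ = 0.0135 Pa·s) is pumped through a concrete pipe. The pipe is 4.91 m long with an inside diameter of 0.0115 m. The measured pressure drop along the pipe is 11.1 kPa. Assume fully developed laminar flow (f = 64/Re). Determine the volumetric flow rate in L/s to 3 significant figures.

Q ≈ 0.0719 L/s

For laminar flow, f = 64/Re with Re = ρVD/μ, so Darcy-Weisbach reduces to ΔP = 32μLV/D². Solving for V: V = ΔP·D²/(32μL) = 1.11e+04·(0.0115)²/(32·0.0135·4.91) = 0.6921 m/s.
Check: Re = ρVD/μ = 936·0.6921·0.0115/0.0135 = 551.8 < 2300, so the laminar assumption holds.
Q = V·A = 0.6921·(π/4·0.0115²) = 7.189e-05 m³/s = 0.0719 L/s.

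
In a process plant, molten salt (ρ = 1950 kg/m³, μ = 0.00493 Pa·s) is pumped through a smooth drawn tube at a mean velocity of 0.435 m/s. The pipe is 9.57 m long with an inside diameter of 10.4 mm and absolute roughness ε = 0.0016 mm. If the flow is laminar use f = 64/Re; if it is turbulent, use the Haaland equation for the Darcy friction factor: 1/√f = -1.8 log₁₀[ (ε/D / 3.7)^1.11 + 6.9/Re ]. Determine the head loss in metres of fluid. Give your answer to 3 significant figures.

h_f ≈ 0.317 m

Reynolds number Re = ρVD/μ = 1950 · 0.435 · 0.0104 / 0.00493 = 1789.
Re < 2300 → laminar flow, so f = 64/Re = 64/1789 = 0.03577 (the turbulent correlation is not needed).
Darcy-Weisbach: ΔP = f(L/D)(ρV²/2) = 0.03577·(9.57/0.0104)·(1950·0.435²/2) = 0.03577·920.2·184.5 = 6072 Pa.
Head loss h_f = ΔP/(ρg) = 6072/(1950·9.81) = 0.317 m.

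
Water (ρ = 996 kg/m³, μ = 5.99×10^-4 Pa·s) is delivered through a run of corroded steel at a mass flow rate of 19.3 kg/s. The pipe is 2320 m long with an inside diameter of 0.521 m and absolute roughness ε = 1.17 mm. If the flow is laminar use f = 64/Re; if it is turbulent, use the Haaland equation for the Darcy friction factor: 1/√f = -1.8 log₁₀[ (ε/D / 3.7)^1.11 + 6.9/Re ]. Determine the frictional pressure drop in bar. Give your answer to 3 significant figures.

ΔP ≈ 0.00476 bar

A = πD²/4 = π(0.521)²/4 = 0.2132 m²; mean velocity V = ṁ/(ρA) = 19.3/(996 · 0.2132) = 0.09089 m/s.
Reynolds number Re = ρVD/μ = 996 · 0.09089 · 0.521 / 0.000599 = 7.874e+04.
Re > 4000 → turbulent. Relative roughness ε/D = 0.00117/0.521 = 0.00225. Haaland: 1/√f = -1.8 log₁₀[(0.00225/3.7)^1.11 + 6.9/7.874e+04] = -1.8 log₁₀[0.000269 + 8.76e-05] = 6.207, so f = 0.02596.
Darcy-Weisbach: ΔP = f(L/D)(ρV²/2) = 0.02596·(2320/0.521)·(996·0.09089²/2) = 0.02596·4453·4.114 = 475.6 Pa.
ΔP = 475.6 Pa = 0.00476 bar.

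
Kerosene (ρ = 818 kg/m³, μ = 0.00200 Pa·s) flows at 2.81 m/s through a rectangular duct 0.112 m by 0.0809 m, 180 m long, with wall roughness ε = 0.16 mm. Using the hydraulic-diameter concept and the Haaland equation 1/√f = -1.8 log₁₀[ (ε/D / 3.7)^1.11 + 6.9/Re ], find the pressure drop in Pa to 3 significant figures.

ΔP ≈ 149000 Pa

Hydraulic diameter D_h = 4A/P = 4·(0.112·0.0809)/(2·(0.112+0.0809)) = 0.03624/0.3858 = 0.09394 m.
Re = ρVD_h/μ = 818·2.81·0.09394/0.002 = 1.08e+05.
ε/D_h = 0.00016/0.09394 = 0.0017; Haaland gives 1/√f = -1.8 log₁₀[0.000198+6.39e-05] = 6.448, so f = 0.02405.
ΔP = f(L/D_h)(ρV²/2) = 0.02405·180/0.09394·3230 = 1.488e+05 Pa.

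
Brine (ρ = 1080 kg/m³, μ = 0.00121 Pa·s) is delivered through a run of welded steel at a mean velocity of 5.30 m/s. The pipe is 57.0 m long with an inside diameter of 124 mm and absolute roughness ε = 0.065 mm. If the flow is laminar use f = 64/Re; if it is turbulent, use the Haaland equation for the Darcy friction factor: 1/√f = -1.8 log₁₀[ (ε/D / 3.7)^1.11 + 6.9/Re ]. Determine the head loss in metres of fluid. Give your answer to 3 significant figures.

h_f ≈ 11.6 m

Reynolds number Re = ρVD/μ = 1080 · 5.3 · 0.124 / 0.00121 = 5.866e+05.
Re > 4000 → turbulent. Relative roughness ε/D = 6.5e-05/0.124 = 0.000524. Haaland: 1/√f = -1.8 log₁₀[(0.000524/3.7)^1.11 + 6.9/5.866e+05] = -1.8 log₁₀[5.34e-05 + 1.18e-05] = 7.534, so f = 0.01762.
Darcy-Weisbach: ΔP = f(L/D)(ρV²/2) = 0.01762·(57/0.124)·(1080·5.3²/2) = 0.01762·459.7·1.517e+04 = 1.228e+05 Pa.
Head loss h_f = ΔP/(ρg) = 1.228e+05/(1080·9.81) = 11.6 m.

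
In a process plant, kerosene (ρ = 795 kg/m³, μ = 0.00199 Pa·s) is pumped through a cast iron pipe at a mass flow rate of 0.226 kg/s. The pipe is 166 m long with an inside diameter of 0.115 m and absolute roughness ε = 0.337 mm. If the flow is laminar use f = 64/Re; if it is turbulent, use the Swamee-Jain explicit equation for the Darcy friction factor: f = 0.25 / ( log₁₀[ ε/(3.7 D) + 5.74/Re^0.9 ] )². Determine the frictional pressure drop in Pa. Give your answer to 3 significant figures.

ΔP ≈ 21.9 Pa

A = πD²/4 = π(0.115)²/4 = 0.01039 m²; mean velocity V = ṁ/(ρA) = 0.226/(795 · 0.01039) = 0.02737 m/s.
Reynolds number Re = ρVD/μ = 795 · 0.02737 · 0.115 / 0.00199 = 1257.
Re < 2300 → laminar flow, so f = 64/Re = 64/1257 = 0.0509 (the turbulent correlation is not needed).
Darcy-Weisbach: ΔP = f(L/D)(ρV²/2) = 0.0509·(166/0.115)·(795·0.02737²/2) = 0.0509·1443·0.2977 = 21.88 Pa.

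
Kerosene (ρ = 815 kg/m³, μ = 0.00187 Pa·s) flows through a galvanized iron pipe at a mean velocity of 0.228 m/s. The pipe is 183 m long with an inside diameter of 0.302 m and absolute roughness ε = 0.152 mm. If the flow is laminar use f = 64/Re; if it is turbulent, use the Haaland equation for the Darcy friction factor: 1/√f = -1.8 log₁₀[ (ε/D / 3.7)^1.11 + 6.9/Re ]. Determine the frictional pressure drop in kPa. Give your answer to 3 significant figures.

Reynolds number Re = ρVD/μ = 815 · 0.228 · 0.302 / 0.00187 = 3.001e+04.
Re > 4000 → turbulent. Relative roughness ε/D = 0.000152/0.302 = 0.000503. Haaland: 1/√f = -1.8 log₁₀[(0.000503/3.7)^1.11 + 6.9/3.001e+04] = -1.8 log₁₀[5.11e-05 + 0.00023] = 6.392, so f = 0.02447.
Darcy-Weisbach: ΔP = f(L/D)(ρV²/2) = 0.02447·(183/0.302)·(815·0.228²/2) = 0.02447·606·21.18 = 314.1 Pa.
ΔP = 314.1 Pa = 0.314 kPa.

ΔP ≈ 0.314 kPa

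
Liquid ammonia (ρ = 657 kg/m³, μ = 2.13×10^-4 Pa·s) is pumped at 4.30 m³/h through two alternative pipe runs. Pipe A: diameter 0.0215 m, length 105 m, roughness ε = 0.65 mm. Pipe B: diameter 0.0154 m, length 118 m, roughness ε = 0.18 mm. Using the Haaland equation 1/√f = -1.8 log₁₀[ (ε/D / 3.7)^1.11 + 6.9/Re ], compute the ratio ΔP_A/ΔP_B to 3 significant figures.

Pipe A: V = Q/A = 0.001194/0.0003631 = 3.29 m/s; Re = 2.182e+05; ε/D = 0.0302; Haaland → f = 0.05761; ΔP_A = f(L/D)(ρV²/2) = 1e+06 Pa.
Pipe B: V = Q/A = 0.001194/0.0001863 = 6.413 m/s; Re = 3.046e+05; ε/D = 0.0117; Haaland → f = 0.04023; ΔP_B = f(L/D)(ρV²/2) = 4.165e+06 Pa.
ΔP_A/ΔP_B = 1e+06/4.165e+06 = 0.240.

ΔP_A/ΔP_B ≈ 0.240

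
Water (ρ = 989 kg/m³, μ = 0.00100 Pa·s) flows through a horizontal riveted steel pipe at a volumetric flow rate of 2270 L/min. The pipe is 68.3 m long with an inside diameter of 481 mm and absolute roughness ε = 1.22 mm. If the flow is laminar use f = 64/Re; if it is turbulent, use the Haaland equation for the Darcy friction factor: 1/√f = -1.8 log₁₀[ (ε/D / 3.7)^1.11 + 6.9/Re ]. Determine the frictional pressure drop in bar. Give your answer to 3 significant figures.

ΔP ≈ 8.02×10^-4 bar

Q = 2270 L/min = 2270/60000 = 0.03783 m³/s.
Cross-sectional area A = πD²/4 = π(0.481)²/4 = 0.1817 m²; mean velocity V = Q/A = 0.03783/0.1817 = 0.2082 m/s.
Reynolds number Re = ρVD/μ = 989 · 0.2082 · 0.481 / 0.001 = 9.905e+04.
Re > 4000 → turbulent. Relative roughness ε/D = 0.00122/0.481 = 0.00254. Haaland: 1/√f = -1.8 log₁₀[(0.00254/3.7)^1.11 + 6.9/9.905e+04] = -1.8 log₁₀[0.000308 + 6.97e-05] = 6.162, so f = 0.02634.
Darcy-Weisbach: ΔP = f(L/D)(ρV²/2) = 0.02634·(68.3/0.481)·(989·0.2082²/2) = 0.02634·142·21.44 = 80.16 Pa.
ΔP = 80.16 Pa = 8.02×10^-4 bar.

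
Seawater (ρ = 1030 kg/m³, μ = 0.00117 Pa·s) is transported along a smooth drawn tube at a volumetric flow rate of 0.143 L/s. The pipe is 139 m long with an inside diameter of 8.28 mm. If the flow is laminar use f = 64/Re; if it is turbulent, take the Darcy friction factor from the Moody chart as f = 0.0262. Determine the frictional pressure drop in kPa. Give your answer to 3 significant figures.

Q = 0.143 L/s = 0.143/1000 = 0.000143 m³/s.
Cross-sectional area A = πD²/4 = π(0.00828)²/4 = 5.385e-05 m²; mean velocity V = Q/A = 0.000143/5.385e-05 = 2.656 m/s.
Reynolds number Re = ρVD/μ = 1030 · 2.656 · 0.00828 / 0.00117 = 1.936e+04.
Re > 4000 → turbulent; use the Moody-chart value f = 0.0262.
Darcy-Weisbach: ΔP = f(L/D)(ρV²/2) = 0.0262·(139/0.00828)·(1030·2.656²/2) = 0.0262·1.679e+04·3632 = 1.598e+06 Pa.
ΔP = 1.598e+06 Pa = 1600 kPa.

ΔP ≈ 1600 kPa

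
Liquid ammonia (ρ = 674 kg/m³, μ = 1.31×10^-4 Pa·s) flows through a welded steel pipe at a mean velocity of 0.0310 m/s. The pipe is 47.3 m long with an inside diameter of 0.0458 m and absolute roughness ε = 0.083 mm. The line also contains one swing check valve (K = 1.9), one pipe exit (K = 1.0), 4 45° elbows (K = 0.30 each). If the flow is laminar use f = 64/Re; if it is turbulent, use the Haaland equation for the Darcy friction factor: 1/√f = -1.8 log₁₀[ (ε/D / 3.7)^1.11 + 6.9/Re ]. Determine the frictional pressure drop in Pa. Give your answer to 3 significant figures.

ΔP ≈ 13.3 Pa

Reynolds number Re = ρVD/μ = 674 · 0.031 · 0.0458 / 0.000131 = 7305.
Re > 4000 → turbulent. Relative roughness ε/D = 8.3e-05/0.0458 = 0.00181. Haaland: 1/√f = -1.8 log₁₀[(0.00181/3.7)^1.11 + 6.9/7305] = -1.8 log₁₀[0.000212 + 0.000945] = 5.286, so f = 0.03578.
Total minor-loss coefficient ΣK = 1·1.9 + 1·1 + 4·0.3 = 4.1.
ΔP = [f·L/D + ΣK]·(ρV²/2) = [0.03578·47.3/0.0458 + 4.1]·(674·0.031²/2) = [36.95 + 4.1]·0.3239 = 13.3 Pa.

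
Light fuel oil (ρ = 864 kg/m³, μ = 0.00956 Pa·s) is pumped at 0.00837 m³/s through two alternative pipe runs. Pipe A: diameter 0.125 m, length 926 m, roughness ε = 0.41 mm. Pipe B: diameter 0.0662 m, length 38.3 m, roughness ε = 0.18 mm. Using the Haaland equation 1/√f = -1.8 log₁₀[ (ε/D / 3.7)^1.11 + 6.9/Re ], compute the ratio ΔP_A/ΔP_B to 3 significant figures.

Pipe A: V = Q/A = 0.00837/0.01227 = 0.682 m/s; Re = 7705; ε/D = 0.00328; Haaland → f = 0.0371; ΔP_A = f(L/D)(ρV²/2) = 5.522e+04 Pa.
Pipe B: V = Q/A = 0.00837/0.003442 = 2.432 m/s; Re = 1.455e+04; ε/D = 0.00272; Haaland → f = 0.03225; ΔP_B = f(L/D)(ρV²/2) = 4.767e+04 Pa.
ΔP_A/ΔP_B = 5.522e+04/4.767e+04 = 1.16.

ΔP_A/ΔP_B ≈ 1.16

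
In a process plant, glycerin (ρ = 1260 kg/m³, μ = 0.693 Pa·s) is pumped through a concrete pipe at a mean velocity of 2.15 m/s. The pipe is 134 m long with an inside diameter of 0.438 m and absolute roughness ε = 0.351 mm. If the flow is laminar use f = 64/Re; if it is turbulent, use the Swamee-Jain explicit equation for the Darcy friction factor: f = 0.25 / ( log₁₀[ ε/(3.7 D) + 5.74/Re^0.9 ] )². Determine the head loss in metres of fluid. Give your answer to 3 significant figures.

h_f ≈ 2.69 m

Reynolds number Re = ρVD/μ = 1260 · 2.15 · 0.438 / 0.693 = 1712.
Re < 2300 → laminar flow, so f = 64/Re = 64/1712 = 0.03738 (the turbulent correlation is not needed).
Darcy-Weisbach: ΔP = f(L/D)(ρV²/2) = 0.03738·(134/0.438)·(1260·2.15²/2) = 0.03738·305.9·2912 = 3.33e+04 Pa.
Head loss h_f = ΔP/(ρg) = 3.33e+04/(1260·9.81) = 2.69 m.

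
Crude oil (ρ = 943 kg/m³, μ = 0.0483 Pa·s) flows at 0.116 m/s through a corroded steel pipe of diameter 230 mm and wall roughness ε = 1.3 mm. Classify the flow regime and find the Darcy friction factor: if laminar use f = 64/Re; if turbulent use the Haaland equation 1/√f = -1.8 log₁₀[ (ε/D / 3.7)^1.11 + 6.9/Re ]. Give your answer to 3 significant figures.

f ≈ 0.123

Re = ρVD/μ = 943·0.116·0.23/0.0483 = 520.9.
Re < 2300 → laminar, so f = 64/Re = 0.1229 (roughness is irrelevant in laminar flow).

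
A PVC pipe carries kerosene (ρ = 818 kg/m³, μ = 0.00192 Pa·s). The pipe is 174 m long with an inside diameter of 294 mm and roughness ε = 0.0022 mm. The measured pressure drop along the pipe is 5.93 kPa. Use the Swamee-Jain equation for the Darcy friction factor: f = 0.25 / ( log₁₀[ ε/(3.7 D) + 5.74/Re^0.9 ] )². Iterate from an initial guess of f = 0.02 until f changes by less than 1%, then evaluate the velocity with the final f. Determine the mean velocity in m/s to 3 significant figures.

V ≈ 1.22 m/s

Rearranging Darcy-Weisbach: V = √(2·ΔP·D/(f·L·ρ)). With ε/D = 2.2e-06/0.294 = 7.48e-06, iterate starting from f = 0.02:
  f = 0.02 → V = √(2·5930·0.294/(0.02·174·818)) = 1.107 m/s; Re = ρVD/μ = 1.386e+05; f → 0.01676
  f = 0.01676 → V = 1.209 m/s; Re = 1.514e+05; f → 0.01647
  f = 0.01647 → V = 1.22 m/s; Re = 1.528e+05; f → 0.01644
Converged (Δf/f < 1%). With the final f = 0.01644: V = √(2·5930·0.294/(0.01644·174·818)) = 1.221 m/s.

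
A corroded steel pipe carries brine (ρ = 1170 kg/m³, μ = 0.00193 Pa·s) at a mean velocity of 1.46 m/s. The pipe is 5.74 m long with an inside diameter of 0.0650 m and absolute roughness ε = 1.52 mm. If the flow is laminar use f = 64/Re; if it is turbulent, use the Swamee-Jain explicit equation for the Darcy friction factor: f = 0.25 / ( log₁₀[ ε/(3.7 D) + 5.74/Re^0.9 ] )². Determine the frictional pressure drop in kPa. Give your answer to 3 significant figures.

ΔP ≈ 5.80 kPa

Reynolds number Re = ρVD/μ = 1170 · 1.46 · 0.065 / 0.00193 = 5.753e+04.
Re > 4000 → turbulent. Relative roughness ε/D = 0.00152/0.065 = 0.0234. Swamee-Jain: f = 0.25/(log₁₀[0.0234/3.7 + 5.74/5.753e+04^0.9])² = 0.25/(log₁₀[0.00632 + 0.000299])² = 0.25/(-2.179)² = 0.05264.
Darcy-Weisbach: ΔP = f(L/D)(ρV²/2) = 0.05264·(5.74/0.065)·(1170·1.46²/2) = 0.05264·88.31·1247 = 5797 Pa.
ΔP = 5797 Pa = 5.80 kPa.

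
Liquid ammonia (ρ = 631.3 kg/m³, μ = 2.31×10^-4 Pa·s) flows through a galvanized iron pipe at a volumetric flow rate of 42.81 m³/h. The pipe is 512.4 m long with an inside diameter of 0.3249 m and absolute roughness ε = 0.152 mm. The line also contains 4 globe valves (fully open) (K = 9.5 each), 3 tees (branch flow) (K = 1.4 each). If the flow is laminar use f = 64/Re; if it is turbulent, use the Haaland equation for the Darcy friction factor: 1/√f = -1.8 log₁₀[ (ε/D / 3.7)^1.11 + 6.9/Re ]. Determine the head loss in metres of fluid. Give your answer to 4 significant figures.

Q = 42.81 m³/h = 42.81/3600 = 0.01189 m³/s.
Cross-sectional area A = πD²/4 = π(0.3249)²/4 = 0.08291 m²; mean velocity V = Q/A = 0.01189/0.08291 = 0.1434 m/s.
Reynolds number Re = ρVD/μ = 631.3 · 0.1434 · 0.3249 / 0.000231 = 1.274e+05.
Re > 4000 → turbulent. Relative roughness ε/D = 0.000152/0.3249 = 0.000468. Haaland: 1/√f = -1.8 log₁₀[(0.000468/3.7)^1.11 + 6.9/1.274e+05] = -1.8 log₁₀[4.71e-05 + 5.42e-05] = 7.19, so f = 0.01934.
Total minor-loss coefficient ΣK = 4·9.5 + 3·1.4 = 42.2.
ΔP = [f·L/D + ΣK]·(ρV²/2) = [0.01934·512.4/0.3249 + 42.2]·(631.3·0.1434²/2) = [30.51 + 42.2]·6.494 = 472.2 Pa.
Head loss h_f = ΔP/(ρg) = 472.2/(631.3·9.81) = 0.07624 m.

h_f ≈ 0.07624 m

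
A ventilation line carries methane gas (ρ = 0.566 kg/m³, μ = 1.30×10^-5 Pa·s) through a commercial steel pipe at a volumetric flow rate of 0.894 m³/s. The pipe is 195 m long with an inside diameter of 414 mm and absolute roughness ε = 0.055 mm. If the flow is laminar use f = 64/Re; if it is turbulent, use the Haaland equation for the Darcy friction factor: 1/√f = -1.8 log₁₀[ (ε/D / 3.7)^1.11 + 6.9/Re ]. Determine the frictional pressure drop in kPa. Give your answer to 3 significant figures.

Cross-sectional area A = πD²/4 = π(0.414)²/4 = 0.1346 m²; mean velocity V = Q/A = 0.894/0.1346 = 6.641 m/s.
Reynolds number Re = ρVD/μ = 0.566 · 6.641 · 0.414 / 1.3e-05 = 1.197e+05.
Re > 4000 → turbulent. Relative roughness ε/D = 5.5e-05/0.414 = 0.000133. Haaland: 1/√f = -1.8 log₁₀[(0.000133/3.7)^1.11 + 6.9/1.197e+05] = -1.8 log₁₀[1.16e-05 + 5.76e-05] = 7.487, so f = 0.01784.
Darcy-Weisbach: ΔP = f(L/D)(ρV²/2) = 0.01784·(195/0.414)·(0.566·6.641²/2) = 0.01784·471·12.48 = 104.9 Pa.
ΔP = 104.9 Pa = 0.105 kPa.

ΔP ≈ 0.105 kPa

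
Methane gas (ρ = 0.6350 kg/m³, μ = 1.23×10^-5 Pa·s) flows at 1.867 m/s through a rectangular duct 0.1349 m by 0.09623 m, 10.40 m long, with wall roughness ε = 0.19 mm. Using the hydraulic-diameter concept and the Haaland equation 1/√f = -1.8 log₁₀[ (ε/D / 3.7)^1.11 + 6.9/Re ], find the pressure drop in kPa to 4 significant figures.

ΔP ≈ 0.003336 kPa

Hydraulic diameter D_h = 4A/P = 4·(0.1349·0.09623)/(2·(0.1349+0.09623)) = 0.05193/0.4623 = 0.1123 m.
Re = ρVD_h/μ = 0.635·1.867·0.1123/1.23e-05 = 1.083e+04.
ε/D_h = 0.00019/0.1123 = 0.00169; Haaland gives 1/√f = -1.8 log₁₀[0.000196+0.000637] = 5.542, so f = 0.03255.
ΔP = f(L/D_h)(ρV²/2) = 0.03255·10.4/0.1123·1.107 = 3.336 Pa.
ΔP = 0.003336 kPa.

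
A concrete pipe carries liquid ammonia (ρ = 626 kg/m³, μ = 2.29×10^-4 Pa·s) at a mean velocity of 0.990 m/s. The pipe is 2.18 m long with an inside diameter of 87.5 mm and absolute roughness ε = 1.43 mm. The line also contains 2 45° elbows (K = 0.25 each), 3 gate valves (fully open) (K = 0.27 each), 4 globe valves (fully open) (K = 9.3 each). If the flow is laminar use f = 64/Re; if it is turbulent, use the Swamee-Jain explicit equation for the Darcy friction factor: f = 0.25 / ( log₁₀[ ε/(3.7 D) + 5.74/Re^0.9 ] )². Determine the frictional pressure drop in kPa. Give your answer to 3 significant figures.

ΔP ≈ 12.2 kPa

Reynolds number Re = ρVD/μ = 626 · 0.99 · 0.0875 / 0.000229 = 2.368e+05.
Re > 4000 → turbulent. Relative roughness ε/D = 0.00143/0.0875 = 0.0163. Swamee-Jain: f = 0.25/(log₁₀[0.0163/3.7 + 5.74/2.368e+05^0.9])² = 0.25/(log₁₀[0.00442 + 8.36e-05])² = 0.25/(-2.347)² = 0.0454.
Total minor-loss coefficient ΣK = 2·0.25 + 3·0.27 + 4·9.3 = 38.5.
ΔP = [f·L/D + ΣK]·(ρV²/2) = [0.0454·2.18/0.0875 + 38.5]·(626·0.99²/2) = [1.131 + 38.5]·306.8 = 1.216e+04 Pa.
ΔP = 1.216e+04 Pa = 12.2 kPa.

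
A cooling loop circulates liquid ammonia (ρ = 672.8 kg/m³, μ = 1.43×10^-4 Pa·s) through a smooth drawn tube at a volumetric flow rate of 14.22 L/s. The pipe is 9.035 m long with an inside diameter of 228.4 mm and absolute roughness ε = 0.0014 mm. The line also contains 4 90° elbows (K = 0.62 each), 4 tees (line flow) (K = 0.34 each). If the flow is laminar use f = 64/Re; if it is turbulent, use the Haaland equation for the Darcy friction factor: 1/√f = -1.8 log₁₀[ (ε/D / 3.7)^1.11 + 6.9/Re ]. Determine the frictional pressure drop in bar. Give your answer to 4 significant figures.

ΔP ≈ 0.001778 bar

Q = 14.22 L/s = 14.22/1000 = 0.01422 m³/s.
Cross-sectional area A = πD²/4 = π(0.2284)²/4 = 0.04097 m²; mean velocity V = Q/A = 0.01422/0.04097 = 0.3471 m/s.
Reynolds number Re = ρVD/μ = 672.8 · 0.3471 · 0.2284 / 0.000143 = 3.73e+05.
Re > 4000 → turbulent. Relative roughness ε/D = 1.4e-06/0.2284 = 6.13e-06. Haaland: 1/√f = -1.8 log₁₀[(6.13e-06/3.7)^1.11 + 6.9/3.73e+05] = -1.8 log₁₀[3.83e-07 + 1.85e-05] = 8.503, so f = 0.01383.
Total minor-loss coefficient ΣK = 4·0.62 + 4·0.34 = 3.84.
ΔP = [f·L/D + ΣK]·(ρV²/2) = [0.01383·9.035/0.2284 + 3.84]·(672.8·0.3471²/2) = [0.5471 + 3.84]·40.52 = 177.8 Pa.
ΔP = 177.8 Pa = 0.001778 bar.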